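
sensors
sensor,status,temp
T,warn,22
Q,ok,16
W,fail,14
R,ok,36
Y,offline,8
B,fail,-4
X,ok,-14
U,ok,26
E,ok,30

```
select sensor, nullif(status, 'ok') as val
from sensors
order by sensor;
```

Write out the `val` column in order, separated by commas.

fail, NULL, NULL, NULL, warn, NULL, fail, NULL, offline

sensor=B: status=fail vs ok: differ → fail
sensor=E: status=ok vs ok: equal → NULL
sensor=Q: status=ok vs ok: equal → NULL
sensor=R: status=ok vs ok: equal → NULL
sensor=T: status=warn vs ok: differ → warn
sensor=U: status=ok vs ok: equal → NULL
sensor=W: status=fail vs ok: differ → fail
sensor=X: status=ok vs ok: equal → NULL
sensor=Y: status=offline vs ok: differ → offline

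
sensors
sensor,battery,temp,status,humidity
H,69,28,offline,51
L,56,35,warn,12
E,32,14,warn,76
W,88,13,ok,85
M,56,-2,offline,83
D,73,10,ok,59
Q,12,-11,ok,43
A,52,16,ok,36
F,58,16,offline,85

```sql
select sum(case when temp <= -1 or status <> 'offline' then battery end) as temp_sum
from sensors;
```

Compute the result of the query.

sensor=H: ✗
sensor=L: ✓ → 56
sensor=E: ✓ → 32
sensor=W: ✓ → 88
sensor=M: ✓ → 56
sensor=D: ✓ → 73
sensor=Q: ✓ → 12
sensor=A: ✓ → 52
sensor=F: ✗
temp_sum = 56 + 32 + 88 + 56 + 73 + 12 + 52 = 369

369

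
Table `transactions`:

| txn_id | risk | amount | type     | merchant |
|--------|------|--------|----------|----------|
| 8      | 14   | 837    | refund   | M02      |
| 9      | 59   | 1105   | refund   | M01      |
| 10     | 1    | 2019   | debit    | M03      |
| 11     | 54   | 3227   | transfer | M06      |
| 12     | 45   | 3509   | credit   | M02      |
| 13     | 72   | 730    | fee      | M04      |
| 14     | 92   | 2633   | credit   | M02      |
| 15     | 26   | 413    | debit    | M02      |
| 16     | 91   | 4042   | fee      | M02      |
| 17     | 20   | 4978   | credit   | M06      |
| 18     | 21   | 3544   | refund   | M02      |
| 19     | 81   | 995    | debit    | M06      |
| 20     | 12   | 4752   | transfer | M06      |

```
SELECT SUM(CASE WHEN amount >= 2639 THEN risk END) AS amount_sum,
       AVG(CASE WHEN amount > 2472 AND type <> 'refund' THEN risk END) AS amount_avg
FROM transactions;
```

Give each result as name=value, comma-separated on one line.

amount_sum=243, amount_avg=52.3333333333

[amount_sum: amount >= 2639]
txn_id=8: ✗
txn_id=9: ✗
txn_id=10: ✗
txn_id=11: ✓ → 54
txn_id=12: ✓ → 45
txn_id=13: ✗
txn_id=14: ✗
txn_id=15: ✗
txn_id=16: ✓ → 91
txn_id=17: ✓ → 20
txn_id=18: ✓ → 21
txn_id=19: ✗
txn_id=20: ✓ → 12
amount_sum = 54 + 45 + 91 + 20 + 21 + 12 = 243
—
[amount_avg: amount > 2472 AND type <> 'refund']
txn_id=8: ✗
txn_id=9: ✗
txn_id=10: ✗
txn_id=11: ✓ → 54
txn_id=12: ✓ → 45
txn_id=13: ✗
txn_id=14: ✓ → 92
txn_id=15: ✗
txn_id=16: ✓ → 91
txn_id=17: ✓ → 20
txn_id=18: ✗
txn_id=19: ✗
txn_id=20: ✓ → 12
amount_avg = (54 + 45 + 92 + 91 + 20 + 12) / 6 = 52.3333333333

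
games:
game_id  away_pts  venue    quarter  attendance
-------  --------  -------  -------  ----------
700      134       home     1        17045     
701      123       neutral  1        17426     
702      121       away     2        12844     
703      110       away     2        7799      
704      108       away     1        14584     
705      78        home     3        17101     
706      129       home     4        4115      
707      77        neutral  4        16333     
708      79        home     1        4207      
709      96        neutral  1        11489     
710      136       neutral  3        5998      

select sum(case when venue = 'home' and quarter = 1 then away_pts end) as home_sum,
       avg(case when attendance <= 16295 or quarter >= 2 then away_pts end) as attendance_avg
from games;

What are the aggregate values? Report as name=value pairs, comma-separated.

[home_sum: venue = 'home' and quarter = 1]
game_id=700: ✓ → 134
game_id=701: ✗
game_id=702: ✗
game_id=703: ✗
game_id=704: ✗
game_id=705: ✗
game_id=706: ✗
game_id=707: ✗
game_id=708: ✓ → 79
game_id=709: ✗
game_id=710: ✗
home_sum = 134 + 79 = 213
—
[attendance_avg: attendance <= 16295 or quarter >= 2]
game_id=700: ✗
game_id=701: ✗
game_id=702: ✓ → 121
game_id=703: ✓ → 110
game_id=704: ✓ → 108
game_id=705: ✓ → 78
game_id=706: ✓ → 129
game_id=707: ✓ → 77
game_id=708: ✓ → 79
game_id=709: ✓ → 96
game_id=710: ✓ → 136
attendance_avg = (121 + 110 + 108 + 78 + 129 + 77 + 79 + 96 + 136) / 9 = 103.7777777778

home_sum=213, attendance_avg=103.7777777778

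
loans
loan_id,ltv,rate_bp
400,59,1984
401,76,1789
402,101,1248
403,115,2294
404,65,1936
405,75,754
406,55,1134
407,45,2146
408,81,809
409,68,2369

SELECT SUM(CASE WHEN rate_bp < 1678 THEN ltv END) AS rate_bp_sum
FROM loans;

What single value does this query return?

312

loan_id=400: ✗
loan_id=401: ✗
loan_id=402: ✓ → 101
loan_id=403: ✗
loan_id=404: ✗
loan_id=405: ✓ → 75
loan_id=406: ✓ → 55
loan_id=407: ✗
loan_id=408: ✓ → 81
loan_id=409: ✗
rate_bp_sum = 101 + 75 + 55 + 81 = 312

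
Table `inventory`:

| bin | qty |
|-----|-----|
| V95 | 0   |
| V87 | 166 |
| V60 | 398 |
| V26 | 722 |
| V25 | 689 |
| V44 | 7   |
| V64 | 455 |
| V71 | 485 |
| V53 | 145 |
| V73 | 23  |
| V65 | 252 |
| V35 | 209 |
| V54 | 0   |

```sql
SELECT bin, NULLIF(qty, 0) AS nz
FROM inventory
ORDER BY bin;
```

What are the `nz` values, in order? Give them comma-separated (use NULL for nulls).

bin=V25: qty=689 vs 0: differ → 689
bin=V26: qty=722 vs 0: differ → 722
bin=V35: qty=209 vs 0: differ → 209
bin=V44: qty=7 vs 0: differ → 7
bin=V53: qty=145 vs 0: differ → 145
bin=V54: qty=0 vs 0: equal → NULL
bin=V60: qty=398 vs 0: differ → 398
bin=V64: qty=455 vs 0: differ → 455
bin=V65: qty=252 vs 0: differ → 252
bin=V71: qty=485 vs 0: differ → 485
bin=V73: qty=23 vs 0: differ → 23
bin=V87: qty=166 vs 0: differ → 166
bin=V95: qty=0 vs 0: equal → NULL

689, 722, 209, 7, 145, NULL, 398, 455, 252, 485, 23, 166, NULL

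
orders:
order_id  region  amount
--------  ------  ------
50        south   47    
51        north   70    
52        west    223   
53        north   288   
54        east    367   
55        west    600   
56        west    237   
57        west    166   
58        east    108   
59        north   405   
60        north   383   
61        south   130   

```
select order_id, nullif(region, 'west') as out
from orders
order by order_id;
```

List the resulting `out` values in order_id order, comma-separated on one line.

south, north, NULL, north, east, NULL, NULL, NULL, east, north, north, south

order_id=50: region=south vs west: differ → south
order_id=51: region=north vs west: differ → north
order_id=52: region=west vs west: equal → NULL
order_id=53: region=north vs west: differ → north
order_id=54: region=east vs west: differ → east
order_id=55: region=west vs west: equal → NULL
order_id=56: region=west vs west: equal → NULL
order_id=57: region=west vs west: equal → NULL
order_id=58: region=east vs west: differ → east
order_id=59: region=north vs west: differ → north
order_id=60: region=north vs west: differ → north
order_id=61: region=south vs west: differ → south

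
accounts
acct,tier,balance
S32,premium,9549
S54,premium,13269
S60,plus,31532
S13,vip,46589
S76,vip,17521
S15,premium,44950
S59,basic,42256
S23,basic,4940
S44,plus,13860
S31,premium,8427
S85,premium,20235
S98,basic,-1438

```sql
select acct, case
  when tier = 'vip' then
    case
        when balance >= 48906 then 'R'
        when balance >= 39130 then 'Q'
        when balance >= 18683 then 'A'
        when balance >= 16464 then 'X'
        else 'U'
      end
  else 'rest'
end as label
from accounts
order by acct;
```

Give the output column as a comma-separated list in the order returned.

acct=S13: tier='vip' → inner[balance >= 39130] → Q
acct=S15: tier='premium' → outer ELSE → rest
acct=S23: tier='basic' → outer ELSE → rest
acct=S31: tier='premium' → outer ELSE → rest
acct=S32: tier='premium' → outer ELSE → rest
acct=S44: tier='plus' → outer ELSE → rest
acct=S54: tier='premium' → outer ELSE → rest
acct=S59: tier='basic' → outer ELSE → rest
acct=S60: tier='plus' → outer ELSE → rest
acct=S76: tier='vip' → inner[balance >= 16464] → X
acct=S85: tier='premium' → outer ELSE → rest
acct=S98: tier='basic' → outer ELSE → rest

Q, rest, rest, rest, rest, rest, rest, rest, rest, X, rest, rest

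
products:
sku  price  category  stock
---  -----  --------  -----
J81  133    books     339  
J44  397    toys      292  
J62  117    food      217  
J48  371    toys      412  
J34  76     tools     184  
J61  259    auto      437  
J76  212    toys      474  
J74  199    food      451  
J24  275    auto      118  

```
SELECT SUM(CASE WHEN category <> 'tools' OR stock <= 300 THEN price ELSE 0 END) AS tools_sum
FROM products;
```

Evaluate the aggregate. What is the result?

2039

sku=J81: ✓ → 133
sku=J44: ✓ → 397
sku=J62: ✓ → 117
sku=J48: ✓ → 371
sku=J34: ✓ → 76
sku=J61: ✓ → 259
sku=J76: ✓ → 212
sku=J74: ✓ → 199
sku=J24: ✓ → 275
tools_sum = 133 + 397 + 117 + 371 + 76 + 259 + 212 + 199 + 275 = 2039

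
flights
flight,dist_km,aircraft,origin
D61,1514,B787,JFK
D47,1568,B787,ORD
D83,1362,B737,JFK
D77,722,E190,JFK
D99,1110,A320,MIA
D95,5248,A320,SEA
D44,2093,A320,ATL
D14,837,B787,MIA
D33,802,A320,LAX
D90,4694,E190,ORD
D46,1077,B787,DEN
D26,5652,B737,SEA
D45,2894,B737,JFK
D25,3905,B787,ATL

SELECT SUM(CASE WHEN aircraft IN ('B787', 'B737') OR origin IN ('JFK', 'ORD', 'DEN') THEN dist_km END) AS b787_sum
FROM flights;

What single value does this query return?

flight=D61: ✓ → 1514
flight=D47: ✓ → 1568
flight=D83: ✓ → 1362
flight=D77: ✓ → 722
flight=D99: ✗
flight=D95: ✗
flight=D44: ✗
flight=D14: ✓ → 837
flight=D33: ✗
flight=D90: ✓ → 4694
flight=D46: ✓ → 1077
flight=D26: ✓ → 5652
flight=D45: ✓ → 2894
flight=D25: ✓ → 3905
b787_sum = 1514 + 1568 + 1362 + 722 + 837 + 4694 + 1077 + 5652 + 2894 + 3905 = 24225

24225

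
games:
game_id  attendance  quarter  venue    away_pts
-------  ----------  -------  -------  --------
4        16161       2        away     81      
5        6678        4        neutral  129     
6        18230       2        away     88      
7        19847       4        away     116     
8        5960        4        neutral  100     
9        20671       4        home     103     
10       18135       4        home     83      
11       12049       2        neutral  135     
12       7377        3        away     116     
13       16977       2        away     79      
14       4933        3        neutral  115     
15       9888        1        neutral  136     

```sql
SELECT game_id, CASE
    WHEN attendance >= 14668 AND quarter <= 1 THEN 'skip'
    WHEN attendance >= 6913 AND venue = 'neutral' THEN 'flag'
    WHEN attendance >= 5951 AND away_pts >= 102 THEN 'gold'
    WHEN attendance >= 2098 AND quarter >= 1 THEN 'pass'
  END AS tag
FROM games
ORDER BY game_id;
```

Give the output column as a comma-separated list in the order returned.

pass, gold, pass, gold, pass, gold, pass, flag, gold, pass, pass, flag

game_id=4: attendance >= 2098 AND quarter >= 1 → pass
game_id=5: attendance >= 5951 AND away_pts >= 102 → gold
game_id=6: attendance >= 2098 AND quarter >= 1 → pass
game_id=7: attendance >= 5951 AND away_pts >= 102 → gold
game_id=8: attendance >= 2098 AND quarter >= 1 → pass
game_id=9: attendance >= 5951 AND away_pts >= 102 → gold
game_id=10: attendance >= 2098 AND quarter >= 1 → pass
game_id=11: attendance >= 6913 AND venue = 'neutral' → flag
game_id=12: attendance >= 5951 AND away_pts >= 102 → gold
game_id=13: attendance >= 2098 AND quarter >= 1 → pass
game_id=14: attendance >= 2098 AND quarter >= 1 → pass
game_id=15: attendance >= 6913 AND venue = 'neutral' → flag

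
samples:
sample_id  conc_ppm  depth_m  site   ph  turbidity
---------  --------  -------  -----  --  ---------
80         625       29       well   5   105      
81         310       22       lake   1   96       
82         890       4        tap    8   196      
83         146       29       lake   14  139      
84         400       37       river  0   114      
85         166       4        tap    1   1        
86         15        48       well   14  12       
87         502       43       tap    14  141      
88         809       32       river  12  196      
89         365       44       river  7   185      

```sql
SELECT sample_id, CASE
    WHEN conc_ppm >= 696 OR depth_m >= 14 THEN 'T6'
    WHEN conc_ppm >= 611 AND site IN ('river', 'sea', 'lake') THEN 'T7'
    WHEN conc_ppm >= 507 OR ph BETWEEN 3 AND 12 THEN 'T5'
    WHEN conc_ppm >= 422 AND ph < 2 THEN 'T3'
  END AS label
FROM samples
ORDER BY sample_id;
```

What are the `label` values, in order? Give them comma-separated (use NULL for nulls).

T6, T6, T6, T6, T6, NULL, T6, T6, T6, T6

sample_id=80: conc_ppm >= 696 OR depth_m >= 14 → T6
sample_id=81: conc_ppm >= 696 OR depth_m >= 14 → T6
sample_id=82: conc_ppm >= 696 OR depth_m >= 14 → T6
sample_id=83: conc_ppm >= 696 OR depth_m >= 14 → T6
sample_id=84: conc_ppm >= 696 OR depth_m >= 14 → T6
sample_id=85: (no match → NULL) → NULL
sample_id=86: conc_ppm >= 696 OR depth_m >= 14 → T6
sample_id=87: conc_ppm >= 696 OR depth_m >= 14 → T6
sample_id=88: conc_ppm >= 696 OR depth_m >= 14 → T6
sample_id=89: conc_ppm >= 696 OR depth_m >= 14 → T6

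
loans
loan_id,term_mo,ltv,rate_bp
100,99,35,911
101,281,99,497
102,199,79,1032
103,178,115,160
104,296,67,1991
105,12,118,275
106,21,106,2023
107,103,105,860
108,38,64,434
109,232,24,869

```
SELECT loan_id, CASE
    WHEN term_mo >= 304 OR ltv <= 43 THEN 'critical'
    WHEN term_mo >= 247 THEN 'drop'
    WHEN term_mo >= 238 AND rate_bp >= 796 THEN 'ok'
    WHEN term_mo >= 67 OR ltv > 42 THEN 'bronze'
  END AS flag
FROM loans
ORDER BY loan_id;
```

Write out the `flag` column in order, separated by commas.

critical, drop, bronze, bronze, drop, bronze, bronze, bronze, bronze, critical

loan_id=100: term_mo >= 304 OR ltv <= 43 → critical
loan_id=101: term_mo >= 247 → drop
loan_id=102: term_mo >= 67 OR ltv > 42 → bronze
loan_id=103: term_mo >= 67 OR ltv > 42 → bronze
loan_id=104: term_mo >= 247 → drop
loan_id=105: term_mo >= 67 OR ltv > 42 → bronze
loan_id=106: term_mo >= 67 OR ltv > 42 → bronze
loan_id=107: term_mo >= 67 OR ltv > 42 → bronze
loan_id=108: term_mo >= 67 OR ltv > 42 → bronze
loan_id=109: term_mo >= 304 OR ltv <= 43 → critical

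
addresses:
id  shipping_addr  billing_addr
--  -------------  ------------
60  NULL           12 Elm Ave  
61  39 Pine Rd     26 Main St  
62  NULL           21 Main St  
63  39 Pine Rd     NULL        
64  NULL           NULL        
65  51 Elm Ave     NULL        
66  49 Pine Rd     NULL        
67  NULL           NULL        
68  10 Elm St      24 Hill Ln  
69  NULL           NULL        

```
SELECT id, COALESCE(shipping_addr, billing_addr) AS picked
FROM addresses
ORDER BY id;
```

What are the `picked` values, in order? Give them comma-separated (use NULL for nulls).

12 Elm Ave, 39 Pine Rd, 21 Main St, 39 Pine Rd, NULL, 51 Elm Ave, 49 Pine Rd, NULL, 10 Elm St, NULL

id=60: shipping_addr=NULL, billing_addr=12 Elm Ave → 12 Elm Ave
id=61: shipping_addr=39 Pine Rd → 39 Pine Rd
id=62: shipping_addr=NULL, billing_addr=21 Main St → 21 Main St
id=63: shipping_addr=39 Pine Rd → 39 Pine Rd
id=64: shipping_addr=NULL, billing_addr=NULL (all NULL) → NULL
id=65: shipping_addr=51 Elm Ave → 51 Elm Ave
id=66: shipping_addr=49 Pine Rd → 49 Pine Rd
id=67: shipping_addr=NULL, billing_addr=NULL (all NULL) → NULL
id=68: shipping_addr=10 Elm St → 10 Elm St
id=69: shipping_addr=NULL, billing_addr=NULL (all NULL) → NULL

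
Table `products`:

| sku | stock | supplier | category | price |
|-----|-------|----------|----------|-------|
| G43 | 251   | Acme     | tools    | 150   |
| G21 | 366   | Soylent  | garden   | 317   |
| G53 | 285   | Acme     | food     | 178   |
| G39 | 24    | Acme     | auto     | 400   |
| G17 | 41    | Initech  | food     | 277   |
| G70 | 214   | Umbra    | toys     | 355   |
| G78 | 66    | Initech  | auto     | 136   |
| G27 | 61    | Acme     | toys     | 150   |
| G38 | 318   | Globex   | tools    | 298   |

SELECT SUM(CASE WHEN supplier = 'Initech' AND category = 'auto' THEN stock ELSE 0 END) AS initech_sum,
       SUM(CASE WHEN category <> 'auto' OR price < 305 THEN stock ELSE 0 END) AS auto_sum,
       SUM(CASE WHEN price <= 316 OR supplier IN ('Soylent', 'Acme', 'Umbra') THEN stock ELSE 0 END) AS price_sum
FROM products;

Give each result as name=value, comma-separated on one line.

initech_sum=66, auto_sum=1602, price_sum=1626

[initech_sum: supplier = 'Initech' AND category = 'auto']
sku=G43: ✗
sku=G21: ✗
sku=G53: ✗
sku=G39: ✗
sku=G17: ✗
sku=G70: ✗
sku=G78: ✓ → 66
sku=G27: ✗
sku=G38: ✗
initech_sum = 66
—
[auto_sum: category <> 'auto' OR price < 305]
sku=G43: ✓ → 251
sku=G21: ✓ → 366
sku=G53: ✓ → 285
sku=G39: ✗
sku=G17: ✓ → 41
sku=G70: ✓ → 214
sku=G78: ✓ → 66
sku=G27: ✓ → 61
sku=G38: ✓ → 318
auto_sum = 251 + 366 + 285 + 41 + 214 + 66 + 61 + 318 = 1602
—
[price_sum: price <= 316 OR supplier IN ('Soylent', 'Acme', 'Umbra')]
sku=G43: ✓ → 251
sku=G21: ✓ → 366
sku=G53: ✓ → 285
sku=G39: ✓ → 24
sku=G17: ✓ → 41
sku=G70: ✓ → 214
sku=G78: ✓ → 66
sku=G27: ✓ → 61
sku=G38: ✓ → 318
price_sum = 251 + 366 + 285 + 24 + 41 + 214 + 66 + 61 + 318 = 1626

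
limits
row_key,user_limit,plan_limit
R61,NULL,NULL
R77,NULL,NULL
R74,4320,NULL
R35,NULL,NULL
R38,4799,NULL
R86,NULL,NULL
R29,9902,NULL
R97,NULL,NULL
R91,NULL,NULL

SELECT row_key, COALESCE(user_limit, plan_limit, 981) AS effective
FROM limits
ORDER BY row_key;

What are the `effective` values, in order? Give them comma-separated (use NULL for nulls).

9902, 981, 4799, 981, 4320, 981, 981, 981, 981

row_key=R29: user_limit=9902 → 9902
row_key=R35: user_limit=NULL, plan_limit=NULL, → literal 981 → 981
row_key=R38: user_limit=4799 → 4799
row_key=R61: user_limit=NULL, plan_limit=NULL, → literal 981 → 981
row_key=R74: user_limit=4320 → 4320
row_key=R77: user_limit=NULL, plan_limit=NULL, → literal 981 → 981
row_key=R86: user_limit=NULL, plan_limit=NULL, → literal 981 → 981
row_key=R91: user_limit=NULL, plan_limit=NULL, → literal 981 → 981
row_key=R97: user_limit=NULL, plan_limit=NULL, → literal 981 → 981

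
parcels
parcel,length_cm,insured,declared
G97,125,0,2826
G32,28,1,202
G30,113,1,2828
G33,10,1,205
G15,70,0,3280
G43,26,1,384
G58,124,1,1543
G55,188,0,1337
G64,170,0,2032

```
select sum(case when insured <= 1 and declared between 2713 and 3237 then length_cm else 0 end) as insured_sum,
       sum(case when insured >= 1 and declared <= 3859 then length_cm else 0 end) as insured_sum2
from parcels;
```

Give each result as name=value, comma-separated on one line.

[insured_sum: insured <= 1 and declared between 2713 and 3237]
parcel=G97: ✓ → 125
parcel=G32: ✗
parcel=G30: ✓ → 113
parcel=G33: ✗
parcel=G15: ✗
parcel=G43: ✗
parcel=G58: ✗
parcel=G55: ✗
parcel=G64: ✗
insured_sum = 125 + 113 = 238
—
[insured_sum2: insured >= 1 and declared <= 3859]
parcel=G97: ✗
parcel=G32: ✓ → 28
parcel=G30: ✓ → 113
parcel=G33: ✓ → 10
parcel=G15: ✗
parcel=G43: ✓ → 26
parcel=G58: ✓ → 124
parcel=G55: ✗
parcel=G64: ✗
insured_sum2 = 28 + 113 + 10 + 26 + 124 = 301

insured_sum=238, insured_sum2=301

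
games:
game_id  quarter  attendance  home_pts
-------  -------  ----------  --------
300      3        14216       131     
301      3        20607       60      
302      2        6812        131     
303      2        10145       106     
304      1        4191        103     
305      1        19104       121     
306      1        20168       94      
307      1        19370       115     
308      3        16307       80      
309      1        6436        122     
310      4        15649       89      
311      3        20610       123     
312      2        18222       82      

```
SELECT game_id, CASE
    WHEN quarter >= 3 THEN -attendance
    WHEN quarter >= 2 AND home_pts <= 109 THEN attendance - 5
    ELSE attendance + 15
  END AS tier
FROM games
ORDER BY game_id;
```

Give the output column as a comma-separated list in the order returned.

game_id=300: quarter >= 3 → -14216
game_id=301: quarter >= 3 → -20607
game_id=302: ELSE → 6827
game_id=303: quarter >= 2 AND home_pts <= 109 → 10140
game_id=304: ELSE → 4206
game_id=305: ELSE → 19119
game_id=306: ELSE → 20183
game_id=307: ELSE → 19385
game_id=308: quarter >= 3 → -16307
game_id=309: ELSE → 6451
game_id=310: quarter >= 3 → -15649
game_id=311: quarter >= 3 → -20610
game_id=312: quarter >= 2 AND home_pts <= 109 → 18217

-14216, -20607, 6827, 10140, 4206, 19119, 20183, 19385, -16307, 6451, -15649, -20610, 18217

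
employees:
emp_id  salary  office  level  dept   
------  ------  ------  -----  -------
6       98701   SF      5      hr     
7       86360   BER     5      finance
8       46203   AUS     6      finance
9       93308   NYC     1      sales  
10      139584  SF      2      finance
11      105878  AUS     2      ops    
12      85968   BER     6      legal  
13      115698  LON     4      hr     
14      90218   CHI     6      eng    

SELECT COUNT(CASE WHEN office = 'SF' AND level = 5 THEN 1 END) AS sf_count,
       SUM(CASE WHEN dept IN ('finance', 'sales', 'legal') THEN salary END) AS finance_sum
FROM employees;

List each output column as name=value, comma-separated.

sf_count=1, finance_sum=451423

[sf_count: office = 'SF' AND level = 5]
emp_id=6: ✓ → 1
emp_id=7: ✗
emp_id=8: ✗
emp_id=9: ✗
emp_id=10: ✗
emp_id=11: ✗
emp_id=12: ✗
emp_id=13: ✗
emp_id=14: ✗
sf_count = COUNT(1) = 1
—
[finance_sum: dept IN ('finance', 'sales', 'legal')]
emp_id=6: ✗
emp_id=7: ✓ → 86360
emp_id=8: ✓ → 46203
emp_id=9: ✓ → 93308
emp_id=10: ✓ → 139584
emp_id=11: ✗
emp_id=12: ✓ → 85968
emp_id=13: ✗
emp_id=14: ✗
finance_sum = 86360 + 46203 + 93308 + 139584 + 85968 = 451423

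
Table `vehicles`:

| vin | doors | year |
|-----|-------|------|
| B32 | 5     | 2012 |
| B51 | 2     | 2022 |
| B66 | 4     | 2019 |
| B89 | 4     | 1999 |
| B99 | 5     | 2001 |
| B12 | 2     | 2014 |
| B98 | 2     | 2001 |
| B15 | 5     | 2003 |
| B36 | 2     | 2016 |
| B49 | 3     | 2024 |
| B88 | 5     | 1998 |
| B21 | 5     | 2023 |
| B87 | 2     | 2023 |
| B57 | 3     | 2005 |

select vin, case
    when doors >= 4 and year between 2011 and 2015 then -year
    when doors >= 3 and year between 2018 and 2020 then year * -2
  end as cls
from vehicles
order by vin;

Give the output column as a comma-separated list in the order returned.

NULL, NULL, NULL, -2012, NULL, NULL, NULL, NULL, -4038, NULL, NULL, NULL, NULL, NULL

vin=B12: (no match → NULL) → NULL
vin=B15: (no match → NULL) → NULL
vin=B21: (no match → NULL) → NULL
vin=B32: doors >= 4 and year between 2011 and 2015 → -2012
vin=B36: (no match → NULL) → NULL
vin=B49: (no match → NULL) → NULL
vin=B51: (no match → NULL) → NULL
vin=B57: (no match → NULL) → NULL
vin=B66: doors >= 3 and year between 2018 and 2020 → -4038
vin=B87: (no match → NULL) → NULL
vin=B88: (no match → NULL) → NULL
vin=B89: (no match → NULL) → NULL
vin=B98: (no match → NULL) → NULL
vin=B99: (no match → NULL) → NULL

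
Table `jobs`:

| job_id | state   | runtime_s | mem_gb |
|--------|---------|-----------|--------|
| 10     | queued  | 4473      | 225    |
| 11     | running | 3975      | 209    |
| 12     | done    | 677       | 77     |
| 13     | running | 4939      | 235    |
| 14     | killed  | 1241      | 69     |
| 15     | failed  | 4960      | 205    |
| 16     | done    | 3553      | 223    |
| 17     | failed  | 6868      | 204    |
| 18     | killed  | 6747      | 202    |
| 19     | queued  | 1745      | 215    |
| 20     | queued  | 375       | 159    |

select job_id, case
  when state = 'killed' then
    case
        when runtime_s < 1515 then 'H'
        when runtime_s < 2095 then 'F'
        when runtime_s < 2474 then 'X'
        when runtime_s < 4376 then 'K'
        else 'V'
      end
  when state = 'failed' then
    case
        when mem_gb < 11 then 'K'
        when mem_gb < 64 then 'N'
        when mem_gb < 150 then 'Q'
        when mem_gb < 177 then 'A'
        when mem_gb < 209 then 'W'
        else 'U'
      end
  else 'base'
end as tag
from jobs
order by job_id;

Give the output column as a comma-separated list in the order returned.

job_id=10: state='queued' → outer ELSE → base
job_id=11: state='running' → outer ELSE → base
job_id=12: state='done' → outer ELSE → base
job_id=13: state='running' → outer ELSE → base
job_id=14: state='killed' → inner[runtime_s < 1515] → H
job_id=15: state='failed' → inner[mem_gb < 209] → W
job_id=16: state='done' → outer ELSE → base
job_id=17: state='failed' → inner[mem_gb < 209] → W
job_id=18: state='killed' → inner[ELSE] → V
job_id=19: state='queued' → outer ELSE → base
job_id=20: state='queued' → outer ELSE → base

base, base, base, base, H, W, base, W, V, base, base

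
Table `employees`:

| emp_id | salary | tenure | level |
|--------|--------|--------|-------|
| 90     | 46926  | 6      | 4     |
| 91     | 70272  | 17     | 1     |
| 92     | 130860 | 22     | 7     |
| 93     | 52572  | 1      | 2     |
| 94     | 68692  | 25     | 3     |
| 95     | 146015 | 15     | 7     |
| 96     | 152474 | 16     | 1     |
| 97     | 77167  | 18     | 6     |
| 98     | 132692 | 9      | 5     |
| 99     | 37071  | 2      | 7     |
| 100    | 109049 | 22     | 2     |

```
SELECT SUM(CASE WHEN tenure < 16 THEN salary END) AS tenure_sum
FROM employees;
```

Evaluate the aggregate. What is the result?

415276

emp_id=90: ✓ → 46926
emp_id=91: ✗
emp_id=92: ✗
emp_id=93: ✓ → 52572
emp_id=94: ✗
emp_id=95: ✓ → 146015
emp_id=96: ✗
emp_id=97: ✗
emp_id=98: ✓ → 132692
emp_id=99: ✓ → 37071
emp_id=100: ✗
tenure_sum = 46926 + 52572 + 146015 + 132692 + 37071 = 415276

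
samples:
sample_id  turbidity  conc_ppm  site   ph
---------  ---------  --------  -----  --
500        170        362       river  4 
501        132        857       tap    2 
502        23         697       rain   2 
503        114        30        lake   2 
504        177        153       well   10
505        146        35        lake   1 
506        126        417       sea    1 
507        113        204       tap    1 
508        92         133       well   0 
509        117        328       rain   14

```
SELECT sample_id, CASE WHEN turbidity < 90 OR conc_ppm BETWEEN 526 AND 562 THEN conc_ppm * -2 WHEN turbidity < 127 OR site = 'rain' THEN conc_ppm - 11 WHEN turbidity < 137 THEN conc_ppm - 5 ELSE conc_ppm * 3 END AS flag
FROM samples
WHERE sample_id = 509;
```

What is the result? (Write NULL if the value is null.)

sample_id = 509: turbidity=117, conc_ppm=328, site=rain, ph=14.
turbidity < 90 OR conc_ppm BETWEEN 526 AND 562 → false
turbidity < 127 OR site = 'rain' → true → 317

317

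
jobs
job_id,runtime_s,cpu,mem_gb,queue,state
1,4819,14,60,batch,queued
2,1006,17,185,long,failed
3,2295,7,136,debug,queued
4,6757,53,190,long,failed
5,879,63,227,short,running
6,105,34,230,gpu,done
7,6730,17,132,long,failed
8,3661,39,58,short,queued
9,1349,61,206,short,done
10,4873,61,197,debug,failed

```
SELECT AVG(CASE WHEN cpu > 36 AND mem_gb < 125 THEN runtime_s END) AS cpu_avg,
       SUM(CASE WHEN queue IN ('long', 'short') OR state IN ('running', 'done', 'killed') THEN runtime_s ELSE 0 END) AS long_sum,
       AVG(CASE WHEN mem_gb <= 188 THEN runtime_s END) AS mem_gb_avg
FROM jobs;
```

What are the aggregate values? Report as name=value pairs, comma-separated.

[cpu_avg: cpu > 36 AND mem_gb < 125]
job_id=1: ✗
job_id=2: ✗
job_id=3: ✗
job_id=4: ✗
job_id=5: ✗
job_id=6: ✗
job_id=7: ✗
job_id=8: ✓ → 3661
job_id=9: ✗
job_id=10: ✗
cpu_avg = 3661
—
[long_sum: queue IN ('long', 'short') OR state IN ('running', 'done', 'killed')]
job_id=1: ✗
job_id=2: ✓ → 1006
job_id=3: ✗
job_id=4: ✓ → 6757
job_id=5: ✓ → 879
job_id=6: ✓ → 105
job_id=7: ✓ → 6730
job_id=8: ✓ → 3661
job_id=9: ✓ → 1349
job_id=10: ✗
long_sum = 1006 + 6757 + 879 + 105 + 6730 + 3661 + 1349 = 20487
—
[mem_gb_avg: mem_gb <= 188]
job_id=1: ✓ → 4819
job_id=2: ✓ → 1006
job_id=3: ✓ → 2295
job_id=4: ✗
job_id=5: ✗
job_id=6: ✗
job_id=7: ✓ → 6730
job_id=8: ✓ → 3661
job_id=9: ✗
job_id=10: ✗
mem_gb_avg = (4819 + 1006 + 2295 + 6730 + 3661) / 5 = 3702.2

cpu_avg=3661, long_sum=20487, mem_gb_avg=3702.2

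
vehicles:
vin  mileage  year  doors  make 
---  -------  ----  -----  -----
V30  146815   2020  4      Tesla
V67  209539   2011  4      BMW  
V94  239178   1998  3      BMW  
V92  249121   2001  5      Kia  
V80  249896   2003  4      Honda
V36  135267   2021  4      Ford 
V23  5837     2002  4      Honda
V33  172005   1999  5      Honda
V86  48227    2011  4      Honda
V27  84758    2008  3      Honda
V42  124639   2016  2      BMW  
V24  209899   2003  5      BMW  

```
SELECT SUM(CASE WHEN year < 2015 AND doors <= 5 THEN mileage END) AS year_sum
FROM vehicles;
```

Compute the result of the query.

vin=V30: ✗
vin=V67: ✓ → 209539
vin=V94: ✓ → 239178
vin=V92: ✓ → 249121
vin=V80: ✓ → 249896
vin=V36: ✗
vin=V23: ✓ → 5837
vin=V33: ✓ → 172005
vin=V86: ✓ → 48227
vin=V27: ✓ → 84758
vin=V42: ✗
vin=V24: ✓ → 209899
year_sum = 209539 + 239178 + 249121 + 249896 + 5837 + 172005 + 48227 + 84758 + 209899 = 1468460

1468460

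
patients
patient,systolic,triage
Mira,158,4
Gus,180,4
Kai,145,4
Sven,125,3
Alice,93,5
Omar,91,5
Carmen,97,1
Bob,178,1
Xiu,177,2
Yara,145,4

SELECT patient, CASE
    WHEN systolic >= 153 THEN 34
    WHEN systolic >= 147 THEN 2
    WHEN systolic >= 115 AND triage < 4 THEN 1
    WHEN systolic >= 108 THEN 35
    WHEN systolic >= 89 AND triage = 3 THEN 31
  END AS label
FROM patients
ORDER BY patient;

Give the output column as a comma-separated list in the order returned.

patient=Alice: (no match → NULL) → NULL
patient=Bob: systolic >= 153 → 34
patient=Carmen: (no match → NULL) → NULL
patient=Gus: systolic >= 153 → 34
patient=Kai: systolic >= 108 → 35
patient=Mira: systolic >= 153 → 34
patient=Omar: (no match → NULL) → NULL
patient=Sven: systolic >= 115 AND triage < 4 → 1
patient=Xiu: systolic >= 153 → 34
patient=Yara: systolic >= 108 → 35

NULL, 34, NULL, 34, 35, 34, NULL, 1, 34, 35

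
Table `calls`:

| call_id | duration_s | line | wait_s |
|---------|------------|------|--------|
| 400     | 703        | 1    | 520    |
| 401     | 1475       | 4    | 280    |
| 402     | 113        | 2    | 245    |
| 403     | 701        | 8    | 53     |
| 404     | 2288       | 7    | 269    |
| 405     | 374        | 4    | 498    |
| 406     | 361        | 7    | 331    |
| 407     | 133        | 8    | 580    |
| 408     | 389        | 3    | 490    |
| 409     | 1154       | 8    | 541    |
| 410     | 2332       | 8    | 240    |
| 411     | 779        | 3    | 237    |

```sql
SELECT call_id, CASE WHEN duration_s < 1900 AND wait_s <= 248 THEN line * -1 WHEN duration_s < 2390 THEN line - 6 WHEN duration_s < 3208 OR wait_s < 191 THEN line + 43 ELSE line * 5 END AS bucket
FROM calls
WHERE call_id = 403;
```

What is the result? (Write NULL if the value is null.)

call_id = 403: duration_s=701, line=8, wait_s=53.
duration_s < 1900 AND wait_s <= 248 → true → -8

-8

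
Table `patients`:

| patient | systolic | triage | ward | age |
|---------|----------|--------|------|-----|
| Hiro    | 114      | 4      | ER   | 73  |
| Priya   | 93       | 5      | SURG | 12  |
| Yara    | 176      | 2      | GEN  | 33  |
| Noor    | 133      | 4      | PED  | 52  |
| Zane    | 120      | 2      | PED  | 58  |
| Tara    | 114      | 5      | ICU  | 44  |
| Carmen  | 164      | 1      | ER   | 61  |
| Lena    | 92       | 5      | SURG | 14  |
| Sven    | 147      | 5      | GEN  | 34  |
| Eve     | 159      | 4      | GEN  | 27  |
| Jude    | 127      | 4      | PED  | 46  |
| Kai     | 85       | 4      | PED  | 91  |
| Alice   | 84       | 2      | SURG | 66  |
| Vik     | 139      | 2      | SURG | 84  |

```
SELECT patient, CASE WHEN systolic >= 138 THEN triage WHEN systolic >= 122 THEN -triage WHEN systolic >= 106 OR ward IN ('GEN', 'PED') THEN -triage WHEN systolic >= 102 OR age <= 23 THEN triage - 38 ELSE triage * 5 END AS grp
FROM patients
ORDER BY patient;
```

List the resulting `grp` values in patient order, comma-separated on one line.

10, 1, 4, -4, -4, -4, -33, -4, -33, 5, -5, 2, 2, -2

patient=Alice: ELSE → 10
patient=Carmen: systolic >= 138 → 1
patient=Eve: systolic >= 138 → 4
patient=Hiro: systolic >= 106 OR ward IN ('GEN', 'PED') → -4
patient=Jude: systolic >= 122 → -4
patient=Kai: systolic >= 106 OR ward IN ('GEN', 'PED') → -4
patient=Lena: systolic >= 102 OR age <= 23 → -33
patient=Noor: systolic >= 122 → -4
patient=Priya: systolic >= 102 OR age <= 23 → -33
patient=Sven: systolic >= 138 → 5
patient=Tara: systolic >= 106 OR ward IN ('GEN', 'PED') → -5
patient=Vik: systolic >= 138 → 2
patient=Yara: systolic >= 138 → 2
patient=Zane: systolic >= 106 OR ward IN ('GEN', 'PED') → -2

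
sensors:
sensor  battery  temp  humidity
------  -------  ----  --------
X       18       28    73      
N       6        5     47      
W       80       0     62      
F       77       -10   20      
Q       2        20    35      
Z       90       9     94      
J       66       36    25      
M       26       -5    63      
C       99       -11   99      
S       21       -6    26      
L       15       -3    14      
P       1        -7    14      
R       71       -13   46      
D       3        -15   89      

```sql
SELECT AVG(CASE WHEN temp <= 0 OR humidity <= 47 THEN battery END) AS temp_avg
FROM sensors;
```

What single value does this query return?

38.9166666667

sensor=X: ✗
sensor=N: ✓ → 6
sensor=W: ✓ → 80
sensor=F: ✓ → 77
sensor=Q: ✓ → 2
sensor=Z: ✗
sensor=J: ✓ → 66
sensor=M: ✓ → 26
sensor=C: ✓ → 99
sensor=S: ✓ → 21
sensor=L: ✓ → 15
sensor=P: ✓ → 1
sensor=R: ✓ → 71
sensor=D: ✓ → 3
temp_avg = (6 + 80 + 77 + 2 + 66 + 26 + 99 + 21 + 15 + 1 + 71 + 3) / 12 = 38.9166666667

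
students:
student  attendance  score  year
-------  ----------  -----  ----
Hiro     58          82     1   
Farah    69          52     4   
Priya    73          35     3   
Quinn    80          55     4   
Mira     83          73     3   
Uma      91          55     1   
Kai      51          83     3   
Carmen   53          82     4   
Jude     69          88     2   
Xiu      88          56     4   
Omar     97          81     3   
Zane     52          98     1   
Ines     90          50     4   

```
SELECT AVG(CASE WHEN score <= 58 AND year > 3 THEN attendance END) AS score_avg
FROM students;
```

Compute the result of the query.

student=Hiro: ✗
student=Farah: ✓ → 69
student=Priya: ✗
student=Quinn: ✓ → 80
student=Mira: ✗
student=Uma: ✗
student=Kai: ✗
student=Carmen: ✗
student=Jude: ✗
student=Xiu: ✓ → 88
student=Omar: ✗
student=Zane: ✗
student=Ines: ✓ → 90
score_avg = (69 + 80 + 88 + 90) / 4 = 81.75

81.75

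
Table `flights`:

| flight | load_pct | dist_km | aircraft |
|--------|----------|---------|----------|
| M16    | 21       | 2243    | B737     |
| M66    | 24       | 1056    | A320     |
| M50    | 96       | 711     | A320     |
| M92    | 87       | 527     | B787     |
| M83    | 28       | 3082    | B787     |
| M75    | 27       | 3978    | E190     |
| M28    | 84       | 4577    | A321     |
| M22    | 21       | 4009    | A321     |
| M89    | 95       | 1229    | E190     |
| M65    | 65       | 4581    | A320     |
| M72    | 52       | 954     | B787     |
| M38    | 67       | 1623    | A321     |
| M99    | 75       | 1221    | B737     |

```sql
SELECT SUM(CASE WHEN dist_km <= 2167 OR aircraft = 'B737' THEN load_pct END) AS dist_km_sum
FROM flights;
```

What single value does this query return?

flight=M16: ✓ → 21
flight=M66: ✓ → 24
flight=M50: ✓ → 96
flight=M92: ✓ → 87
flight=M83: ✗
flight=M75: ✗
flight=M28: ✗
flight=M22: ✗
flight=M89: ✓ → 95
flight=M65: ✗
flight=M72: ✓ → 52
flight=M38: ✓ → 67
flight=M99: ✓ → 75
dist_km_sum = 21 + 24 + 96 + 87 + 95 + 52 + 67 + 75 = 517

517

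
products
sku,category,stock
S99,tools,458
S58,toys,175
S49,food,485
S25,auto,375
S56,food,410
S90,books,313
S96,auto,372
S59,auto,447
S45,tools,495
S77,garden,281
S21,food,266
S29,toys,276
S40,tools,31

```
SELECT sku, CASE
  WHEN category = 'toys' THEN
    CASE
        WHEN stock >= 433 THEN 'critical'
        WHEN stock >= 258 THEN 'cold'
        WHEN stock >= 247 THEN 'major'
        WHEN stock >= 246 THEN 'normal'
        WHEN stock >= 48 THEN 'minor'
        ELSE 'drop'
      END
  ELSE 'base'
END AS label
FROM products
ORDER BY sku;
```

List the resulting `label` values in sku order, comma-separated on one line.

sku=S21: category='food' → outer ELSE → base
sku=S25: category='auto' → outer ELSE → base
sku=S29: category='toys' → inner[stock >= 258] → cold
sku=S40: category='tools' → outer ELSE → base
sku=S45: category='tools' → outer ELSE → base
sku=S49: category='food' → outer ELSE → base
sku=S56: category='food' → outer ELSE → base
sku=S58: category='toys' → inner[stock >= 48] → minor
sku=S59: category='auto' → outer ELSE → base
sku=S77: category='garden' → outer ELSE → base
sku=S90: category='books' → outer ELSE → base
sku=S96: category='auto' → outer ELSE → base
sku=S99: category='tools' → outer ELSE → base

base, base, cold, base, base, base, base, minor, base, base, base, base, base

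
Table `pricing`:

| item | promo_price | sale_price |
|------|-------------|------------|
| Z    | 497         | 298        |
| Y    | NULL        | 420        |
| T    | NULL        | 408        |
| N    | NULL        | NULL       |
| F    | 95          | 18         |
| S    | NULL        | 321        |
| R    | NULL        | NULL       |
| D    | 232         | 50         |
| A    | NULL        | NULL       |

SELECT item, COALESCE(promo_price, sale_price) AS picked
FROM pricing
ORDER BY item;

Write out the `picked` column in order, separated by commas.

item=A: promo_price=NULL, sale_price=NULL (all NULL) → NULL
item=D: promo_price=232 → 232
item=F: promo_price=95 → 95
item=N: promo_price=NULL, sale_price=NULL (all NULL) → NULL
item=R: promo_price=NULL, sale_price=NULL (all NULL) → NULL
item=S: promo_price=NULL, sale_price=321 → 321
item=T: promo_price=NULL, sale_price=408 → 408
item=Y: promo_price=NULL, sale_price=420 → 420
item=Z: promo_price=497 → 497

NULL, 232, 95, NULL, NULL, 321, 408, 420, 497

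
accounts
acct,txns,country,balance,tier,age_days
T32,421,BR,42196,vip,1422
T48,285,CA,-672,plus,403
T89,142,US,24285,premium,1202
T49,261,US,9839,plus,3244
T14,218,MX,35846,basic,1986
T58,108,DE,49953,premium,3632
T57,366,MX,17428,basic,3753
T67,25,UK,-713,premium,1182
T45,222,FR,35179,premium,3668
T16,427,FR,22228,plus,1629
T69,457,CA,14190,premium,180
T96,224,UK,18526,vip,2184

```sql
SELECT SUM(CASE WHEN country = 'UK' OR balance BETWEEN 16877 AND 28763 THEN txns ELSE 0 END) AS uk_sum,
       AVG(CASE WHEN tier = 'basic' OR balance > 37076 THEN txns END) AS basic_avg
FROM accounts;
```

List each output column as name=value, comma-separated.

[uk_sum: country = 'UK' OR balance BETWEEN 16877 AND 28763]
acct=T32: ✗
acct=T48: ✗
acct=T89: ✓ → 142
acct=T49: ✗
acct=T14: ✗
acct=T58: ✗
acct=T57: ✓ → 366
acct=T67: ✓ → 25
acct=T45: ✗
acct=T16: ✓ → 427
acct=T69: ✗
acct=T96: ✓ → 224
uk_sum = 142 + 366 + 25 + 427 + 224 = 1184
—
[basic_avg: tier = 'basic' OR balance > 37076]
acct=T32: ✓ → 421
acct=T48: ✗
acct=T89: ✗
acct=T49: ✗
acct=T14: ✓ → 218
acct=T58: ✓ → 108
acct=T57: ✓ → 366
acct=T67: ✗
acct=T45: ✗
acct=T16: ✗
acct=T69: ✗
acct=T96: ✗
basic_avg = (421 + 218 + 108 + 366) / 4 = 278.25

uk_sum=1184, basic_avg=278.25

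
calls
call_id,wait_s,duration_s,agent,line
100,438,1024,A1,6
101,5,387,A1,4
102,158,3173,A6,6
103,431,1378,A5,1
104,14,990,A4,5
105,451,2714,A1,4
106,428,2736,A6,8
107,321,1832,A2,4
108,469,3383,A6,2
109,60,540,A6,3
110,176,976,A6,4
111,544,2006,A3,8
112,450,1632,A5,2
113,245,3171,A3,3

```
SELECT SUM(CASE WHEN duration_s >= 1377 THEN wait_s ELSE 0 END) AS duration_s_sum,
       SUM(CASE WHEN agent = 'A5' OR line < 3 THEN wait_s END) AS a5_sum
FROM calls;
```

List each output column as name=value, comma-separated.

duration_s_sum=3497, a5_sum=1350

[duration_s_sum: duration_s >= 1377]
call_id=100: ✗
call_id=101: ✗
call_id=102: ✓ → 158
call_id=103: ✓ → 431
call_id=104: ✗
call_id=105: ✓ → 451
call_id=106: ✓ → 428
call_id=107: ✓ → 321
call_id=108: ✓ → 469
call_id=109: ✗
call_id=110: ✗
call_id=111: ✓ → 544
call_id=112: ✓ → 450
call_id=113: ✓ → 245
duration_s_sum = 158 + 431 + 451 + 428 + 321 + 469 + 544 + 450 + 245 = 3497
—
[a5_sum: agent = 'A5' OR line < 3]
call_id=100: ✗
call_id=101: ✗
call_id=102: ✗
call_id=103: ✓ → 431
call_id=104: ✗
call_id=105: ✗
call_id=106: ✗
call_id=107: ✗
call_id=108: ✓ → 469
call_id=109: ✗
call_id=110: ✗
call_id=111: ✗
call_id=112: ✓ → 450
call_id=113: ✗
a5_sum = 431 + 469 + 450 = 1350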